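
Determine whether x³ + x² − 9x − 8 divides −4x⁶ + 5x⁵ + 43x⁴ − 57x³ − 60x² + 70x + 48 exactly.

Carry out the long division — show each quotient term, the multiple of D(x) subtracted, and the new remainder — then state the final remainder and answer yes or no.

Step 1: lead(−4x⁶ + 5x⁵ + 43x⁴ − 57x³ − 60x² + 70x + 48) ÷ lead(D) = −4x⁶ ÷ x³ = −4x³. Subtract (−4x³)·D = −4x⁶ − 4x⁵ + 36x⁴ + 32x³. Remainder: 9x⁵ + 7x⁴ − 89x³ − 60x² + 70x + 48.
Step 2: lead(9x⁵ + 7x⁴ − 89x³ − 60x² + 70x + 48) ÷ lead(D) = 9x⁵ ÷ x³ = 9x². Subtract (9x²)·D = 9x⁵ + 9x⁴ − 81x³ − 72x². Remainder: −2x⁴ − 8x³ + 12x² + 70x + 48.
Step 3: lead(−2x⁴ − 8x³ + 12x² + 70x + 48) ÷ lead(D) = −2x⁴ ÷ x³ = −2x. Subtract (−2x)·D = −2x⁴ − 2x³ + 18x² + 16x. Remainder: −6x³ − 6x² + 54x + 48.
Step 4: lead(−6x³ − 6x² + 54x + 48) ÷ lead(D) = −6x³ ÷ x³ = −6. Subtract (−6)·D = −6x³ − 6x² + 54x + 48. Remainder: 0.

R(x) = 0, so D(x) is a factor of P(x). yes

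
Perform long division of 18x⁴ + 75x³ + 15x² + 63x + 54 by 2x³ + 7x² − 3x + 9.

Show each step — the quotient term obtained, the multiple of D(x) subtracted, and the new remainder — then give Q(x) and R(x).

Step 1: lead(18x⁴ + 75x³ + 15x² + 63x + 54) ÷ lead(D) = 18x⁴ ÷ 2x³ = 9x. Subtract (9x)·D = 18x⁴ + 63x³ − 27x² + 81x. Remainder: 12x³ + 42x² − 18x + 54.
Step 2: lead(12x³ + 42x² − 18x + 54) ÷ lead(D) = 12x³ ÷ 2x³ = 6. Subtract (6)·D = 12x³ + 42x² − 18x + 54. Remainder: 0.

Q(x) = 9x + 6; R(x) = 0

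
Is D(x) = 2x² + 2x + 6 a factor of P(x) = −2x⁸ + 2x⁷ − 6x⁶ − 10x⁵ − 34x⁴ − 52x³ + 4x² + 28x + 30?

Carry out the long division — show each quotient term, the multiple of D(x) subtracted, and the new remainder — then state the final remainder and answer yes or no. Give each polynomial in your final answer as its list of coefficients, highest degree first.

Step 1: lead(−2x⁸ + 2x⁷ − 6x⁶ − 10x⁵ − 34x⁴ − 52x³ + 4x² + 28x + 30) ÷ lead(D) = −2x⁸ ÷ 2x² = −x⁶. Subtract (−x⁶)·D = −2x⁸ − 2x⁷ − 6x⁶. Remainder: 4x⁷ − 10x⁵ − 34x⁴ − 52x³ + 4x² + 28x + 30.
Step 2: lead(4x⁷ − 10x⁵ − 34x⁴ − 52x³ + 4x² + 28x + 30) ÷ lead(D) = 4x⁷ ÷ 2x² = 2x⁵. Subtract (2x⁵)·D = 4x⁷ + 4x⁶ + 12x⁵. Remainder: −4x⁶ − 22x⁵ − 34x⁴ − 52x³ + 4x² + 28x + 30.
Step 3: lead(−4x⁶ − 22x⁵ − 34x⁴ − 52x³ + 4x² + 28x + 30) ÷ lead(D) = −4x⁶ ÷ 2x² = −2x⁴. Subtract (−2x⁴)·D = −4x⁶ − 4x⁵ − 12x⁴. Remainder: −18x⁵ − 22x⁴ − 52x³ + 4x² + 28x + 30.
Step 4: lead(−18x⁵ − 22x⁴ − 52x³ + 4x² + 28x + 30) ÷ lead(D) = −18x⁵ ÷ 2x² = −9x³. Subtract (−9x³)·D = −18x⁵ − 18x⁴ − 54x³. Remainder: −4x⁴ + 2x³ + 4x² + 28x + 30.
Step 5: lead(−4x⁴ + 2x³ + 4x² + 28x + 30) ÷ lead(D) = −4x⁴ ÷ 2x² = −2x². Subtract (−2x²)·D = −4x⁴ − 4x³ − 12x². Remainder: 6x³ + 16x² + 28x + 30.
Step 6: lead(6x³ + 16x² + 28x + 30) ÷ lead(D) = 6x³ ÷ 2x² = 3x. Subtract (3x)·D = 6x³ + 6x² + 18x. Remainder: 10x² + 10x + 30.
Step 7: lead(10x² + 10x + 30) ÷ lead(D) = 10x² ÷ 2x² = 5. Subtract (5)·D = 10x² + 10x + 30. Remainder: 0.

R = [0], so D(x) is a factor of P(x). yes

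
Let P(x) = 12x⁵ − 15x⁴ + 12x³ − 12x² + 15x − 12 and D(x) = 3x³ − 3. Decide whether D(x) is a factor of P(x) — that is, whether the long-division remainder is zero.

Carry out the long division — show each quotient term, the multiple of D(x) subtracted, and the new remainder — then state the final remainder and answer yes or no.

Step 1: lead(12x⁵ − 15x⁴ + 12x³ − 12x² + 15x − 12) ÷ lead(D) = 12x⁵ ÷ 3x³ = 4x². Subtract (4x²)·D = 12x⁵ − 12x². Remainder: −15x⁴ + 12x³ + 15x − 12.
Step 2: lead(−15x⁴ + 12x³ + 15x − 12) ÷ lead(D) = −15x⁴ ÷ 3x³ = −5x. Subtract (−5x)·D = −15x⁴ + 15x. Remainder: 12x³ − 12.
Step 3: lead(12x³ − 12) ÷ lead(D) = 12x³ ÷ 3x³ = 4. Subtract (4)·D = 12x³ − 12. Remainder: 0.

R(x) = 0, so D(x) is a factor of P(x). yes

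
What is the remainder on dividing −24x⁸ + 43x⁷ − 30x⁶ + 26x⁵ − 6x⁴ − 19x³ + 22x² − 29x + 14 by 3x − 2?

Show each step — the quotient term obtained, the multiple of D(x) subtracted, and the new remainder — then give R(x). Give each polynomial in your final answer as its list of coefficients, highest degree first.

R = [0]

Step 1: lead(−24x⁸ + 43x⁷ − 30x⁶ + 26x⁵ − 6x⁴ − 19x³ + 22x² − 29x + 14) ÷ lead(D) = −24x⁸ ÷ 3x = −8x⁷. Subtract (−8x⁷)·D = −24x⁸ + 16x⁷. Remainder: 27x⁷ − 30x⁶ + 26x⁵ − 6x⁴ − 19x³ + 22x² − 29x + 14.
Step 2: lead(27x⁷ − 30x⁶ + 26x⁵ − 6x⁴ − 19x³ + 22x² − 29x + 14) ÷ lead(D) = 27x⁷ ÷ 3x = 9x⁶. Subtract (9x⁶)·D = 27x⁷ − 18x⁶. Remainder: −12x⁶ + 26x⁵ − 6x⁴ − 19x³ + 22x² − 29x + 14.
Step 3: lead(−12x⁶ + 26x⁵ − 6x⁴ − 19x³ + 22x² − 29x + 14) ÷ lead(D) = −12x⁶ ÷ 3x = −4x⁵. Subtract (−4x⁵)·D = −12x⁶ + 8x⁵. Remainder: 18x⁵ − 6x⁴ − 19x³ + 22x² − 29x + 14.
Step 4: lead(18x⁵ − 6x⁴ − 19x³ + 22x² − 29x + 14) ÷ lead(D) = 18x⁵ ÷ 3x = 6x⁴. Subtract (6x⁴)·D = 18x⁵ − 12x⁴. Remainder: 6x⁴ − 19x³ + 22x² − 29x + 14.
Step 5: lead(6x⁴ − 19x³ + 22x² − 29x + 14) ÷ lead(D) = 6x⁴ ÷ 3x = 2x³. Subtract (2x³)·D = 6x⁴ − 4x³. Remainder: −15x³ + 22x² − 29x + 14.
Step 6: lead(−15x³ + 22x² − 29x + 14) ÷ lead(D) = −15x³ ÷ 3x = −5x². Subtract (−5x²)·D = −15x³ + 10x². Remainder: 12x² − 29x + 14.
Step 7: lead(12x² − 29x + 14) ÷ lead(D) = 12x² ÷ 3x = 4x. Subtract (4x)·D = 12x² − 8x. Remainder: −21x + 14.
Step 8: lead(−21x + 14) ÷ lead(D) = −21x ÷ 3x = −7. Subtract (−7)·D = −21x + 14. Remainder: 0.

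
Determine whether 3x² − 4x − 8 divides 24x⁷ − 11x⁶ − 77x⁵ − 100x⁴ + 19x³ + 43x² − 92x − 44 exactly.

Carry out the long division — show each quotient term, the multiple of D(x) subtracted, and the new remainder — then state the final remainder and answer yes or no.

Step 1: lead(24x⁷ − 11x⁶ − 77x⁵ − 100x⁴ + 19x³ + 43x² − 92x − 44) ÷ lead(D) = 24x⁷ ÷ 3x² = 8x⁵. Subtract (8x⁵)·D = 24x⁷ − 32x⁶ − 64x⁵. Remainder: 21x⁶ − 13x⁵ − 100x⁴ + 19x³ + 43x² − 92x − 44.
Step 2: lead(21x⁶ − 13x⁵ − 100x⁴ + 19x³ + 43x² − 92x − 44) ÷ lead(D) = 21x⁶ ÷ 3x² = 7x⁴. Subtract (7x⁴)·D = 21x⁶ − 28x⁵ − 56x⁴. Remainder: 15x⁵ − 44x⁴ + 19x³ + 43x² − 92x − 44.
Step 3: lead(15x⁵ − 44x⁴ + 19x³ + 43x² − 92x − 44) ÷ lead(D) = 15x⁵ ÷ 3x² = 5x³. Subtract (5x³)·D = 15x⁵ − 20x⁴ − 40x³. Remainder: −24x⁴ + 59x³ + 43x² − 92x − 44.
Step 4: lead(−24x⁴ + 59x³ + 43x² − 92x − 44) ÷ lead(D) = −24x⁴ ÷ 3x² = −8x². Subtract (−8x²)·D = −24x⁴ + 32x³ + 64x². Remainder: 27x³ − 21x² − 92x − 44.
Step 5: lead(27x³ − 21x² − 92x − 44) ÷ lead(D) = 27x³ ÷ 3x² = 9x. Subtract (9x)·D = 27x³ − 36x² − 72x. Remainder: 15x² − 20x − 44.
Step 6: lead(15x² − 20x − 44) ÷ lead(D) = 15x² ÷ 3x² = 5. Subtract (5)·D = 15x² − 20x − 40. Remainder: −4.

R(x) = −4, so D(x) is not a factor of P(x). no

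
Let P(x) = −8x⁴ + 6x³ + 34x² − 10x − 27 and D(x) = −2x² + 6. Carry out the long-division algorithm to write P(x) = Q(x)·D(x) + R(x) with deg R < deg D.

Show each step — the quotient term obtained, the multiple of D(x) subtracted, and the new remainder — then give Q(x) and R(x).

Q(x) = 4x² − 3x − 5; R(x) = 8x + 3

Step 1: lead(−8x⁴ + 6x³ + 34x² − 10x − 27) ÷ lead(D) = −8x⁴ ÷ −2x² = 4x². Subtract (4x²)·D = −8x⁴ + 24x². Remainder: 6x³ + 10x² − 10x − 27.
Step 2: lead(6x³ + 10x² − 10x − 27) ÷ lead(D) = 6x³ ÷ −2x² = −3x. Subtract (−3x)·D = 6x³ − 18x. Remainder: 10x² + 8x − 27.
Step 3: lead(10x² + 8x − 27) ÷ lead(D) = 10x² ÷ −2x² = −5. Subtract (−5)·D = 10x² − 30. Remainder: 8x + 3.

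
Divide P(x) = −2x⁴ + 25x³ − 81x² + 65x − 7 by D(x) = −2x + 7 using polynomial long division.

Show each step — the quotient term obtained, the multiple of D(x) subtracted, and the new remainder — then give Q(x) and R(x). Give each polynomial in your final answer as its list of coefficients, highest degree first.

Q = [1, -9, 9, -1]; R = [0]

Step 1: lead(−2x⁴ + 25x³ − 81x² + 65x − 7) ÷ lead(D) = −2x⁴ ÷ −2x = x³. Subtract (x³)·D = −2x⁴ + 7x³. Remainder: 18x³ − 81x² + 65x − 7.
Step 2: lead(18x³ − 81x² + 65x − 7) ÷ lead(D) = 18x³ ÷ −2x = −9x². Subtract (−9x²)·D = 18x³ − 63x². Remainder: −18x² + 65x − 7.
Step 3: lead(−18x² + 65x − 7) ÷ lead(D) = −18x² ÷ −2x = 9x. Subtract (9x)·D = −18x² + 63x. Remainder: 2x − 7.
Step 4: lead(2x − 7) ÷ lead(D) = 2x ÷ −2x = −1. Subtract (−1)·D = 2x − 7. Remainder: 0.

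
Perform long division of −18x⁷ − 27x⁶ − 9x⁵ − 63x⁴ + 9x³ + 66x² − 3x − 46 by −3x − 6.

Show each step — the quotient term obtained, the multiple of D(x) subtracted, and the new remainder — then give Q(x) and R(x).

Step 1: lead(−18x⁷ − 27x⁶ − 9x⁵ − 63x⁴ + 9x³ + 66x² − 3x − 46) ÷ lead(D) = −18x⁷ ÷ −3x = 6x⁶. Subtract (6x⁶)·D = −18x⁷ − 36x⁶. Remainder: 9x⁶ − 9x⁵ − 63x⁴ + 9x³ + 66x² − 3x − 46.
Step 2: lead(9x⁶ − 9x⁵ − 63x⁴ + 9x³ + 66x² − 3x − 46) ÷ lead(D) = 9x⁶ ÷ −3x = −3x⁵. Subtract (−3x⁵)·D = 9x⁶ + 18x⁵. Remainder: −27x⁵ − 63x⁴ + 9x³ + 66x² − 3x − 46.
Step 3: lead(−27x⁵ − 63x⁴ + 9x³ + 66x² − 3x − 46) ÷ lead(D) = −27x⁵ ÷ −3x = 9x⁴. Subtract (9x⁴)·D = −27x⁵ − 54x⁴. Remainder: −9x⁴ + 9x³ + 66x² − 3x − 46.
Step 4: lead(−9x⁴ + 9x³ + 66x² − 3x − 46) ÷ lead(D) = −9x⁴ ÷ −3x = 3x³. Subtract (3x³)·D = −9x⁴ − 18x³. Remainder: 27x³ + 66x² − 3x − 46.
Step 5: lead(27x³ + 66x² − 3x − 46) ÷ lead(D) = 27x³ ÷ −3x = −9x². Subtract (−9x²)·D = 27x³ + 54x². Remainder: 12x² − 3x − 46.
Step 6: lead(12x² − 3x − 46) ÷ lead(D) = 12x² ÷ −3x = −4x. Subtract (−4x)·D = 12x² + 24x. Remainder: −27x − 46.
Step 7: lead(−27x − 46) ÷ lead(D) = −27x ÷ −3x = 9. Subtract (9)·D = −27x − 54. Remainder: 8.

Q(x) = 6x⁶ − 3x⁵ + 9x⁴ + 3x³ − 9x² − 4x + 9; R(x) = 8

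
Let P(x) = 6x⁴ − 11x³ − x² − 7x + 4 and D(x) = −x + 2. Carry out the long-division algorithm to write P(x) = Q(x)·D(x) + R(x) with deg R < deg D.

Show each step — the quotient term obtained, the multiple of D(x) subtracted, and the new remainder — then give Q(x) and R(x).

Q(x) = −6x³ − x² − x + 5; R(x) = −6

Step 1: lead(6x⁴ − 11x³ − x² − 7x + 4) ÷ lead(D) = 6x⁴ ÷ −x = −6x³. Subtract (−6x³)·D = 6x⁴ − 12x³. Remainder: x³ − x² − 7x + 4.
Step 2: lead(x³ − x² − 7x + 4) ÷ lead(D) = x³ ÷ −x = −x². Subtract (−x²)·D = x³ − 2x². Remainder: x² − 7x + 4.
Step 3: lead(x² − 7x + 4) ÷ lead(D) = x² ÷ −x = −x. Subtract (−x)·D = x² − 2x. Remainder: −5x + 4.
Step 4: lead(−5x + 4) ÷ lead(D) = −5x ÷ −x = 5. Subtract (5)·D = −5x + 10. Remainder: −6.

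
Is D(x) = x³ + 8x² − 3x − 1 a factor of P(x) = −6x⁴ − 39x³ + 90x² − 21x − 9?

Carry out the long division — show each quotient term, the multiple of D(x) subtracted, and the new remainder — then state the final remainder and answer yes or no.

Step 1: lead(−6x⁴ − 39x³ + 90x² − 21x − 9) ÷ lead(D) = −6x⁴ ÷ x³ = −6x. Subtract (−6x)·D = −6x⁴ − 48x³ + 18x² + 6x. Remainder: 9x³ + 72x² − 27x − 9.
Step 2: lead(9x³ + 72x² − 27x − 9) ÷ lead(D) = 9x³ ÷ x³ = 9. Subtract (9)·D = 9x³ + 72x² − 27x − 9. Remainder: 0.

R(x) = 0, so D(x) is a factor of P(x). yes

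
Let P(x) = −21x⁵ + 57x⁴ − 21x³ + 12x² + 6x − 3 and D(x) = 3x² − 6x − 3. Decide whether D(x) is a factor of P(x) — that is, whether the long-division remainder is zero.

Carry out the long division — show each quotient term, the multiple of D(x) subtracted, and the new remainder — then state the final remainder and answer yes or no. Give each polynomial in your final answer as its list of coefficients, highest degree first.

Step 1: lead(−21x⁵ + 57x⁴ − 21x³ + 12x² + 6x − 3) ÷ lead(D) = −21x⁵ ÷ 3x² = −7x³. Subtract (−7x³)·D = −21x⁵ + 42x⁴ + 21x³. Remainder: 15x⁴ − 42x³ + 12x² + 6x − 3.
Step 2: lead(15x⁴ − 42x³ + 12x² + 6x − 3) ÷ lead(D) = 15x⁴ ÷ 3x² = 5x². Subtract (5x²)·D = 15x⁴ − 30x³ − 15x². Remainder: −12x³ + 27x² + 6x − 3.
Step 3: lead(−12x³ + 27x² + 6x − 3) ÷ lead(D) = −12x³ ÷ 3x² = −4x. Subtract (−4x)·D = −12x³ + 24x² + 12x. Remainder: 3x² − 6x − 3.
Step 4: lead(3x² − 6x − 3) ÷ lead(D) = 3x² ÷ 3x² = 1. Subtract (1)·D = 3x² − 6x − 3. Remainder: 0.

R = [0], so D(x) is a factor of P(x). yes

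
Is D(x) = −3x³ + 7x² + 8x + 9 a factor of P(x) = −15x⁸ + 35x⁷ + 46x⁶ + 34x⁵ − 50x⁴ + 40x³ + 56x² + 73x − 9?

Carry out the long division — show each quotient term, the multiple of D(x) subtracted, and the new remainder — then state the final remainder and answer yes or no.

Step 1: lead(−15x⁸ + 35x⁷ + 46x⁶ + 34x⁵ − 50x⁴ + 40x³ + 56x² + 73x − 9) ÷ lead(D) = −15x⁸ ÷ −3x³ = 5x⁵. Subtract (5x⁵)·D = −15x⁸ + 35x⁷ + 40x⁶ + 45x⁵. Remainder: 6x⁶ − 11x⁵ − 50x⁴ + 40x³ + 56x² + 73x − 9.
Step 2: lead(6x⁶ − 11x⁵ − 50x⁴ + 40x³ + 56x² + 73x − 9) ÷ lead(D) = 6x⁶ ÷ −3x³ = −2x³. Subtract (−2x³)·D = 6x⁶ − 14x⁵ − 16x⁴ − 18x³. Remainder: 3x⁵ − 34x⁴ + 58x³ + 56x² + 73x − 9.
Step 3: lead(3x⁵ − 34x⁴ + 58x³ + 56x² + 73x − 9) ÷ lead(D) = 3x⁵ ÷ −3x³ = −x². Subtract (−x²)·D = 3x⁵ − 7x⁴ − 8x³ − 9x². Remainder: −27x⁴ + 66x³ + 65x² + 73x − 9.
Step 4: lead(−27x⁴ + 66x³ + 65x² + 73x − 9) ÷ lead(D) = −27x⁴ ÷ −3x³ = 9x. Subtract (9x)·D = −27x⁴ + 63x³ + 72x² + 81x. Remainder: 3x³ − 7x² − 8x − 9.
Step 5: lead(3x³ − 7x² − 8x − 9) ÷ lead(D) = 3x³ ÷ −3x³ = −1. Subtract (−1)·D = 3x³ − 7x² − 8x − 9. Remainder: 0.

R(x) = 0, so D(x) is a factor of P(x). yes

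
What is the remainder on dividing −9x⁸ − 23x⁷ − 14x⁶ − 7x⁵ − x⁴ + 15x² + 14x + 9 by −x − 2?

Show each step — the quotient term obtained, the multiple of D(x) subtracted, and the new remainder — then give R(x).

R(x) = −7

Step 1: lead(−9x⁸ − 23x⁷ − 14x⁶ − 7x⁵ − x⁴ + 15x² + 14x + 9) ÷ lead(D) = −9x⁸ ÷ −x = 9x⁷. Subtract (9x⁷)·D = −9x⁸ − 18x⁷. Remainder: −5x⁷ − 14x⁶ − 7x⁵ − x⁴ + 15x² + 14x + 9.
Step 2: lead(−5x⁷ − 14x⁶ − 7x⁵ − x⁴ + 15x² + 14x + 9) ÷ lead(D) = −5x⁷ ÷ −x = 5x⁶. Subtract (5x⁶)·D = −5x⁷ − 10x⁶. Remainder: −4x⁶ − 7x⁵ − x⁴ + 15x² + 14x + 9.
Step 3: lead(−4x⁶ − 7x⁵ − x⁴ + 15x² + 14x + 9) ÷ lead(D) = −4x⁶ ÷ −x = 4x⁵. Subtract (4x⁵)·D = −4x⁶ − 8x⁵. Remainder: x⁵ − x⁴ + 15x² + 14x + 9.
Step 4: lead(x⁵ − x⁴ + 15x² + 14x + 9) ÷ lead(D) = x⁵ ÷ −x = −x⁴. Subtract (−x⁴)·D = x⁵ + 2x⁴. Remainder: −3x⁴ + 15x² + 14x + 9.
Step 5: lead(−3x⁴ + 15x² + 14x + 9) ÷ lead(D) = −3x⁴ ÷ −x = 3x³. Subtract (3x³)·D = −3x⁴ − 6x³. Remainder: 6x³ + 15x² + 14x + 9.
Step 6: lead(6x³ + 15x² + 14x + 9) ÷ lead(D) = 6x³ ÷ −x = −6x². Subtract (−6x²)·D = 6x³ + 12x². Remainder: 3x² + 14x + 9.
Step 7: lead(3x² + 14x + 9) ÷ lead(D) = 3x² ÷ −x = −3x. Subtract (−3x)·D = 3x² + 6x. Remainder: 8x + 9.
Step 8: lead(8x + 9) ÷ lead(D) = 8x ÷ −x = −8. Subtract (−8)·D = 8x + 16. Remainder: −7.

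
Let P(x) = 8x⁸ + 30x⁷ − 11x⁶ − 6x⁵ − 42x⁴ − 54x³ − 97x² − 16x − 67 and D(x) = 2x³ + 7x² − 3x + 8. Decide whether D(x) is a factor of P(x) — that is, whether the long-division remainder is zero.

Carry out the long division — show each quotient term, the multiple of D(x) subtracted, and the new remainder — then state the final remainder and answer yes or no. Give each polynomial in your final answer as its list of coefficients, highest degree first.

R = [-3], so D(x) is not a factor of P(x). no

Step 1: lead(8x⁸ + 30x⁷ − 11x⁶ − 6x⁵ − 42x⁴ − 54x³ − 97x² − 16x − 67) ÷ lead(D) = 8x⁸ ÷ 2x³ = 4x⁵. Subtract (4x⁵)·D = 8x⁸ + 28x⁷ − 12x⁶ + 32x⁵. Remainder: 2x⁷ + x⁶ − 38x⁵ − 42x⁴ − 54x³ − 97x² − 16x − 67.
Step 2: lead(2x⁷ + x⁶ − 38x⁵ − 42x⁴ − 54x³ − 97x² − 16x − 67) ÷ lead(D) = 2x⁷ ÷ 2x³ = x⁴. Subtract (x⁴)·D = 2x⁷ + 7x⁶ − 3x⁵ + 8x⁴. Remainder: −6x⁶ − 35x⁵ − 50x⁴ − 54x³ − 97x² − 16x − 67.
Step 3: lead(−6x⁶ − 35x⁵ − 50x⁴ − 54x³ − 97x² − 16x − 67) ÷ lead(D) = −6x⁶ ÷ 2x³ = −3x³. Subtract (−3x³)·D = −6x⁶ − 21x⁵ + 9x⁴ − 24x³. Remainder: −14x⁵ − 59x⁴ − 30x³ − 97x² − 16x − 67.
Step 4: lead(−14x⁵ − 59x⁴ − 30x³ − 97x² − 16x − 67) ÷ lead(D) = −14x⁵ ÷ 2x³ = −7x². Subtract (−7x²)·D = −14x⁵ − 49x⁴ + 21x³ − 56x². Remainder: −10x⁴ − 51x³ − 41x² − 16x − 67.
Step 5: lead(−10x⁴ − 51x³ − 41x² − 16x − 67) ÷ lead(D) = −10x⁴ ÷ 2x³ = −5x. Subtract (−5x)·D = −10x⁴ − 35x³ + 15x² − 40x. Remainder: −16x³ − 56x² + 24x − 67.
Step 6: lead(−16x³ − 56x² + 24x − 67) ÷ lead(D) = −16x³ ÷ 2x³ = −8. Subtract (−8)·D = −16x³ − 56x² + 24x − 64. Remainder: −3.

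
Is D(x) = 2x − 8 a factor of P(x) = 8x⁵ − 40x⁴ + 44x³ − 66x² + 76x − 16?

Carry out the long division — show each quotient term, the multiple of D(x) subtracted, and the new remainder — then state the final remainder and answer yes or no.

R(x) = 0, so D(x) is a factor of P(x). yes

Step 1: lead(8x⁵ − 40x⁴ + 44x³ − 66x² + 76x − 16) ÷ lead(D) = 8x⁵ ÷ 2x = 4x⁴. Subtract (4x⁴)·D = 8x⁵ − 32x⁴. Remainder: −8x⁴ + 44x³ − 66x² + 76x − 16.
Step 2: lead(−8x⁴ + 44x³ − 66x² + 76x − 16) ÷ lead(D) = −8x⁴ ÷ 2x = −4x³. Subtract (−4x³)·D = −8x⁴ + 32x³. Remainder: 12x³ − 66x² + 76x − 16.
Step 3: lead(12x³ − 66x² + 76x − 16) ÷ lead(D) = 12x³ ÷ 2x = 6x². Subtract (6x²)·D = 12x³ − 48x². Remainder: −18x² + 76x − 16.
Step 4: lead(−18x² + 76x − 16) ÷ lead(D) = −18x² ÷ 2x = −9x. Subtract (−9x)·D = −18x² + 72x. Remainder: 4x − 16.
Step 5: lead(4x − 16) ÷ lead(D) = 4x ÷ 2x = 2. Subtract (2)·D = 4x − 16. Remainder: 0.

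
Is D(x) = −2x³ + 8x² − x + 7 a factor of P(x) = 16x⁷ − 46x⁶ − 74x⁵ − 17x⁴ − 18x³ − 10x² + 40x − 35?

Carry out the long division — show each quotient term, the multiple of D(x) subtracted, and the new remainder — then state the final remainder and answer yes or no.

R(x) = 0, so D(x) is a factor of P(x). yes

Step 1: lead(16x⁷ − 46x⁶ − 74x⁵ − 17x⁴ − 18x³ − 10x² + 40x − 35) ÷ lead(D) = 16x⁷ ÷ −2x³ = −8x⁴. Subtract (−8x⁴)·D = 16x⁷ − 64x⁶ + 8x⁵ − 56x⁴. Remainder: 18x⁶ − 82x⁵ + 39x⁴ − 18x³ − 10x² + 40x − 35.
Step 2: lead(18x⁶ − 82x⁵ + 39x⁴ − 18x³ − 10x² + 40x − 35) ÷ lead(D) = 18x⁶ ÷ −2x³ = −9x³. Subtract (−9x³)·D = 18x⁶ − 72x⁵ + 9x⁴ − 63x³. Remainder: −10x⁵ + 30x⁴ + 45x³ − 10x² + 40x − 35.
Step 3: lead(−10x⁵ + 30x⁴ + 45x³ − 10x² + 40x − 35) ÷ lead(D) = −10x⁵ ÷ −2x³ = 5x². Subtract (5x²)·D = −10x⁵ + 40x⁴ − 5x³ + 35x². Remainder: −10x⁴ + 50x³ − 45x² + 40x − 35.
Step 4: lead(−10x⁴ + 50x³ − 45x² + 40x − 35) ÷ lead(D) = −10x⁴ ÷ −2x³ = 5x. Subtract (5x)·D = −10x⁴ + 40x³ − 5x² + 35x. Remainder: 10x³ − 40x² + 5x − 35.
Step 5: lead(10x³ − 40x² + 5x − 35) ÷ lead(D) = 10x³ ÷ −2x³ = −5. Subtract (−5)·D = 10x³ − 40x² + 5x − 35. Remainder: 0.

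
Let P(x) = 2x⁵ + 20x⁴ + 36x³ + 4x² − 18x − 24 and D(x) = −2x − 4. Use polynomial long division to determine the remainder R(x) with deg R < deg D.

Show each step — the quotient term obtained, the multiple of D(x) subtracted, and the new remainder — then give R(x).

R(x) = −4

Step 1: lead(2x⁵ + 20x⁴ + 36x³ + 4x² − 18x − 24) ÷ lead(D) = 2x⁵ ÷ −2x = −x⁴. Subtract (−x⁴)·D = 2x⁵ + 4x⁴. Remainder: 16x⁴ + 36x³ + 4x² − 18x − 24.
Step 2: lead(16x⁴ + 36x³ + 4x² − 18x − 24) ÷ lead(D) = 16x⁴ ÷ −2x = −8x³. Subtract (−8x³)·D = 16x⁴ + 32x³. Remainder: 4x³ + 4x² − 18x − 24.
Step 3: lead(4x³ + 4x² − 18x − 24) ÷ lead(D) = 4x³ ÷ −2x = −2x². Subtract (−2x²)·D = 4x³ + 8x². Remainder: −4x² − 18x − 24.
Step 4: lead(−4x² − 18x − 24) ÷ lead(D) = −4x² ÷ −2x = 2x. Subtract (2x)·D = −4x² − 8x. Remainder: −10x − 24.
Step 5: lead(−10x − 24) ÷ lead(D) = −10x ÷ −2x = 5. Subtract (5)·D = −10x − 20. Remainder: −4.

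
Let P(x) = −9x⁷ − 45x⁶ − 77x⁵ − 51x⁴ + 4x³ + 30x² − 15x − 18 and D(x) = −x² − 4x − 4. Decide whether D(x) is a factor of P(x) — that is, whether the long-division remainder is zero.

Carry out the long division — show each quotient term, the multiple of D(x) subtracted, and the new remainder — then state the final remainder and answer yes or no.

R(x) = −7x + 6, so D(x) is not a factor of P(x). no

Step 1: lead(−9x⁷ − 45x⁶ − 77x⁵ − 51x⁴ + 4x³ + 30x² − 15x − 18) ÷ lead(D) = −9x⁷ ÷ −x² = 9x⁵. Subtract (9x⁵)·D = −9x⁷ − 36x⁶ − 36x⁵. Remainder: −9x⁶ − 41x⁵ − 51x⁴ + 4x³ + 30x² − 15x − 18.
Step 2: lead(−9x⁶ − 41x⁵ − 51x⁴ + 4x³ + 30x² − 15x − 18) ÷ lead(D) = −9x⁶ ÷ −x² = 9x⁴. Subtract (9x⁴)·D = −9x⁶ − 36x⁵ − 36x⁴. Remainder: −5x⁵ − 15x⁴ + 4x³ + 30x² − 15x − 18.
Step 3: lead(−5x⁵ − 15x⁴ + 4x³ + 30x² − 15x − 18) ÷ lead(D) = −5x⁵ ÷ −x² = 5x³. Subtract (5x³)·D = −5x⁵ − 20x⁴ − 20x³. Remainder: 5x⁴ + 24x³ + 30x² − 15x − 18.
Step 4: lead(5x⁴ + 24x³ + 30x² − 15x − 18) ÷ lead(D) = 5x⁴ ÷ −x² = −5x². Subtract (−5x²)·D = 5x⁴ + 20x³ + 20x². Remainder: 4x³ + 10x² − 15x − 18.
Step 5: lead(4x³ + 10x² − 15x − 18) ÷ lead(D) = 4x³ ÷ −x² = −4x. Subtract (−4x)·D = 4x³ + 16x² + 16x. Remainder: −6x² − 31x − 18.
Step 6: lead(−6x² − 31x − 18) ÷ lead(D) = −6x² ÷ −x² = 6. Subtract (6)·D = −6x² − 24x − 24. Remainder: −7x + 6.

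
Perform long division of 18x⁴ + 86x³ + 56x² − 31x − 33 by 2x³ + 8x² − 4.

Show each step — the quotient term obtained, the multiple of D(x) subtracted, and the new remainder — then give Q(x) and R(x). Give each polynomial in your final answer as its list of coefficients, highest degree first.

Q = [9, 7]; R = [5, -5]

Step 1: lead(18x⁴ + 86x³ + 56x² − 31x − 33) ÷ lead(D) = 18x⁴ ÷ 2x³ = 9x. Subtract (9x)·D = 18x⁴ + 72x³ − 36x. Remainder: 14x³ + 56x² + 5x − 33.
Step 2: lead(14x³ + 56x² + 5x − 33) ÷ lead(D) = 14x³ ÷ 2x³ = 7. Subtract (7)·D = 14x³ + 56x² − 28. Remainder: 5x − 5.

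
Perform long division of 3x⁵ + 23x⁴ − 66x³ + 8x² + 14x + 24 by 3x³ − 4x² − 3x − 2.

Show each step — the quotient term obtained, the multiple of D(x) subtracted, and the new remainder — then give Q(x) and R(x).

Step 1: lead(3x⁵ + 23x⁴ − 66x³ + 8x² + 14x + 24) ÷ lead(D) = 3x⁵ ÷ 3x³ = x². Subtract (x²)·D = 3x⁵ − 4x⁴ − 3x³ − 2x². Remainder: 27x⁴ − 63x³ + 10x² + 14x + 24.
Step 2: lead(27x⁴ − 63x³ + 10x² + 14x + 24) ÷ lead(D) = 27x⁴ ÷ 3x³ = 9x. Subtract (9x)·D = 27x⁴ − 36x³ − 27x² − 18x. Remainder: −27x³ + 37x² + 32x + 24.
Step 3: lead(−27x³ + 37x² + 32x + 24) ÷ lead(D) = −27x³ ÷ 3x³ = −9. Subtract (−9)·D = −27x³ + 36x² + 27x + 18. Remainder: x² + 5x + 6.

Q(x) = x² + 9x − 9; R(x) = x² + 5x + 6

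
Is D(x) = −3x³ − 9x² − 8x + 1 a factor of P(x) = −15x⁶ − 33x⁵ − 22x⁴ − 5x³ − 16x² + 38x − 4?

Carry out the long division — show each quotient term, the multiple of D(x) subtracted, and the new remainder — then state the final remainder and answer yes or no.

Step 1: lead(−15x⁶ − 33x⁵ − 22x⁴ − 5x³ − 16x² + 38x − 4) ÷ lead(D) = −15x⁶ ÷ −3x³ = 5x³. Subtract (5x³)·D = −15x⁶ − 45x⁵ − 40x⁴ + 5x³. Remainder: 12x⁵ + 18x⁴ − 10x³ − 16x² + 38x − 4.
Step 2: lead(12x⁵ + 18x⁴ − 10x³ − 16x² + 38x − 4) ÷ lead(D) = 12x⁵ ÷ −3x³ = −4x². Subtract (−4x²)·D = 12x⁵ + 36x⁴ + 32x³ − 4x². Remainder: −18x⁴ − 42x³ − 12x² + 38x − 4.
Step 3: lead(−18x⁴ − 42x³ − 12x² + 38x − 4) ÷ lead(D) = −18x⁴ ÷ −3x³ = 6x. Subtract (6x)·D = −18x⁴ − 54x³ − 48x² + 6x. Remainder: 12x³ + 36x² + 32x − 4.
Step 4: lead(12x³ + 36x² + 32x − 4) ÷ lead(D) = 12x³ ÷ −3x³ = −4. Subtract (−4)·D = 12x³ + 36x² + 32x − 4. Remainder: 0.

R(x) = 0, so D(x) is a factor of P(x). yes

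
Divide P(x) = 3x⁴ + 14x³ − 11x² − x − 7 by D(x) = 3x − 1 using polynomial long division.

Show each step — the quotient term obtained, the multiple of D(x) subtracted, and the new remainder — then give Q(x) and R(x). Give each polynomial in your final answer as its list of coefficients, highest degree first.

Q = [1, 5, -2, -1]; R = [-8]

Step 1: lead(3x⁴ + 14x³ − 11x² − x − 7) ÷ lead(D) = 3x⁴ ÷ 3x = x³. Subtract (x³)·D = 3x⁴ − x³. Remainder: 15x³ − 11x² − x − 7.
Step 2: lead(15x³ − 11x² − x − 7) ÷ lead(D) = 15x³ ÷ 3x = 5x². Subtract (5x²)·D = 15x³ − 5x². Remainder: −6x² − x − 7.
Step 3: lead(−6x² − x − 7) ÷ lead(D) = −6x² ÷ 3x = −2x. Subtract (−2x)·D = −6x² + 2x. Remainder: −3x − 7.
Step 4: lead(−3x − 7) ÷ lead(D) = −3x ÷ 3x = −1. Subtract (−1)·D = −3x + 1. Remainder: −8.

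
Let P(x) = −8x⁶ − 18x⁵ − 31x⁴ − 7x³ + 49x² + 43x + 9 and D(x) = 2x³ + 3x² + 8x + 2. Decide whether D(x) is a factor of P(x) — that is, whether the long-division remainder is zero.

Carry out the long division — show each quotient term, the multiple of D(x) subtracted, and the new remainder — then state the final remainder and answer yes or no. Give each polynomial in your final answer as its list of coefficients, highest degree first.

R = [-7, -1], so D(x) is not a factor of P(x). no

Step 1: lead(−8x⁶ − 18x⁵ − 31x⁴ − 7x³ + 49x² + 43x + 9) ÷ lead(D) = −8x⁶ ÷ 2x³ = −4x³. Subtract (−4x³)·D = −8x⁶ − 12x⁵ − 32x⁴ − 8x³. Remainder: −6x⁵ + x⁴ + x³ + 49x² + 43x + 9.
Step 2: lead(−6x⁵ + x⁴ + x³ + 49x² + 43x + 9) ÷ lead(D) = −6x⁵ ÷ 2x³ = −3x². Subtract (−3x²)·D = −6x⁵ − 9x⁴ − 24x³ − 6x². Remainder: 10x⁴ + 25x³ + 55x² + 43x + 9.
Step 3: lead(10x⁴ + 25x³ + 55x² + 43x + 9) ÷ lead(D) = 10x⁴ ÷ 2x³ = 5x. Subtract (5x)·D = 10x⁴ + 15x³ + 40x² + 10x. Remainder: 10x³ + 15x² + 33x + 9.
Step 4: lead(10x³ + 15x² + 33x + 9) ÷ lead(D) = 10x³ ÷ 2x³ = 5. Subtract (5)·D = 10x³ + 15x² + 40x + 10. Remainder: −7x − 1.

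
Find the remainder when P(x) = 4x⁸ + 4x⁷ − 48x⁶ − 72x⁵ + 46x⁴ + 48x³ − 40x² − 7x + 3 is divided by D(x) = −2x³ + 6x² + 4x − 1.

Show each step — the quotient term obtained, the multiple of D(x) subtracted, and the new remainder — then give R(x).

R(x) = −7x² + 9x − 1

Step 1: lead(4x⁸ + 4x⁷ − 48x⁶ − 72x⁵ + 46x⁴ + 48x³ − 40x² − 7x + 3) ÷ lead(D) = 4x⁸ ÷ −2x³ = −2x⁵. Subtract (−2x⁵)·D = 4x⁸ − 12x⁷ − 8x⁶ + 2x⁵. Remainder: 16x⁷ − 40x⁶ − 74x⁵ + 46x⁴ + 48x³ − 40x² − 7x + 3.
Step 2: lead(16x⁷ − 40x⁶ − 74x⁵ + 46x⁴ + 48x³ − 40x² − 7x + 3) ÷ lead(D) = 16x⁷ ÷ −2x³ = −8x⁴. Subtract (−8x⁴)·D = 16x⁷ − 48x⁶ − 32x⁵ + 8x⁴. Remainder: 8x⁶ − 42x⁵ + 38x⁴ + 48x³ − 40x² − 7x + 3.
Step 3: lead(8x⁶ − 42x⁵ + 38x⁴ + 48x³ − 40x² − 7x + 3) ÷ lead(D) = 8x⁶ ÷ −2x³ = −4x³. Subtract (−4x³)·D = 8x⁶ − 24x⁵ − 16x⁴ + 4x³. Remainder: −18x⁵ + 54x⁴ + 44x³ − 40x² − 7x + 3.
Step 4: lead(−18x⁵ + 54x⁴ + 44x³ − 40x² − 7x + 3) ÷ lead(D) = −18x⁵ ÷ −2x³ = 9x². Subtract (9x²)·D = −18x⁵ + 54x⁴ + 36x³ − 9x². Remainder: 8x³ − 31x² − 7x + 3.
Step 5: lead(8x³ − 31x² − 7x + 3) ÷ lead(D) = 8x³ ÷ −2x³ = −4. Subtract (−4)·D = 8x³ − 24x² − 16x + 4. Remainder: −7x² + 9x − 1.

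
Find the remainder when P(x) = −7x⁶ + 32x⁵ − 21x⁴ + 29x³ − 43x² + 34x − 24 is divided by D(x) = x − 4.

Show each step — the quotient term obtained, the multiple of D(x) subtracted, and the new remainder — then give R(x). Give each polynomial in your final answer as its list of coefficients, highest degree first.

Step 1: lead(−7x⁶ + 32x⁵ − 21x⁴ + 29x³ − 43x² + 34x − 24) ÷ lead(D) = −7x⁶ ÷ x = −7x⁵. Subtract (−7x⁵)·D = −7x⁶ + 28x⁵. Remainder: 4x⁵ − 21x⁴ + 29x³ − 43x² + 34x − 24.
Step 2: lead(4x⁵ − 21x⁴ + 29x³ − 43x² + 34x − 24) ÷ lead(D) = 4x⁵ ÷ x = 4x⁴. Subtract (4x⁴)·D = 4x⁵ − 16x⁴. Remainder: −5x⁴ + 29x³ − 43x² + 34x − 24.
Step 3: lead(−5x⁴ + 29x³ − 43x² + 34x − 24) ÷ lead(D) = −5x⁴ ÷ x = −5x³. Subtract (−5x³)·D = −5x⁴ + 20x³. Remainder: 9x³ − 43x² + 34x − 24.
Step 4: lead(9x³ − 43x² + 34x − 24) ÷ lead(D) = 9x³ ÷ x = 9x². Subtract (9x²)·D = 9x³ − 36x². Remainder: −7x² + 34x − 24.
Step 5: lead(−7x² + 34x − 24) ÷ lead(D) = −7x² ÷ x = −7x. Subtract (−7x)·D = −7x² + 28x. Remainder: 6x − 24.
Step 6: lead(6x − 24) ÷ lead(D) = 6x ÷ x = 6. Subtract (6)·D = 6x − 24. Remainder: 0.

R = [0]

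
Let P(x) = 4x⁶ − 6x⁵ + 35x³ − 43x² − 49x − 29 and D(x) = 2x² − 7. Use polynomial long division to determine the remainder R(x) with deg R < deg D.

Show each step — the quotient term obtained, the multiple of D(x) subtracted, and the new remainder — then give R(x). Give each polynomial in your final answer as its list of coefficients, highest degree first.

Step 1: lead(4x⁶ − 6x⁵ + 35x³ − 43x² − 49x − 29) ÷ lead(D) = 4x⁶ ÷ 2x² = 2x⁴. Subtract (2x⁴)·D = 4x⁶ − 14x⁴. Remainder: −6x⁵ + 14x⁴ + 35x³ − 43x² − 49x − 29.
Step 2: lead(−6x⁵ + 14x⁴ + 35x³ − 43x² − 49x − 29) ÷ lead(D) = −6x⁵ ÷ 2x² = −3x³. Subtract (−3x³)·D = −6x⁵ + 21x³. Remainder: 14x⁴ + 14x³ − 43x² − 49x − 29.
Step 3: lead(14x⁴ + 14x³ − 43x² − 49x − 29) ÷ lead(D) = 14x⁴ ÷ 2x² = 7x². Subtract (7x²)·D = 14x⁴ − 49x². Remainder: 14x³ + 6x² − 49x − 29.
Step 4: lead(14x³ + 6x² − 49x − 29) ÷ lead(D) = 14x³ ÷ 2x² = 7x. Subtract (7x)·D = 14x³ − 49x. Remainder: 6x² − 29.
Step 5: lead(6x² − 29) ÷ lead(D) = 6x² ÷ 2x² = 3. Subtract (3)·D = 6x² − 21. Remainder: −8.

R = [-8]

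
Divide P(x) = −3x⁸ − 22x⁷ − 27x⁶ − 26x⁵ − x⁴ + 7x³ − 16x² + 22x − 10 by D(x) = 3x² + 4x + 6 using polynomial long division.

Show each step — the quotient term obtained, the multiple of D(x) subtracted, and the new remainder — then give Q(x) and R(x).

Step 1: lead(−3x⁸ − 22x⁷ − 27x⁶ − 26x⁵ − x⁴ + 7x³ − 16x² + 22x − 10) ÷ lead(D) = −3x⁸ ÷ 3x² = −x⁶. Subtract (−x⁶)·D = −3x⁸ − 4x⁷ − 6x⁶. Remainder: −18x⁷ − 21x⁶ − 26x⁵ − x⁴ + 7x³ − 16x² + 22x − 10.
Step 2: lead(−18x⁷ − 21x⁶ − 26x⁵ − x⁴ + 7x³ − 16x² + 22x − 10) ÷ lead(D) = −18x⁷ ÷ 3x² = −6x⁵. Subtract (−6x⁵)·D = −18x⁷ − 24x⁶ − 36x⁵. Remainder: 3x⁶ + 10x⁵ − x⁴ + 7x³ − 16x² + 22x − 10.
Step 3: lead(3x⁶ + 10x⁵ − x⁴ + 7x³ − 16x² + 22x − 10) ÷ lead(D) = 3x⁶ ÷ 3x² = x⁴. Subtract (x⁴)·D = 3x⁶ + 4x⁵ + 6x⁴. Remainder: 6x⁵ − 7x⁴ + 7x³ − 16x² + 22x − 10.
Step 4: lead(6x⁵ − 7x⁴ + 7x³ − 16x² + 22x − 10) ÷ lead(D) = 6x⁵ ÷ 3x² = 2x³. Subtract (2x³)·D = 6x⁵ + 8x⁴ + 12x³. Remainder: −15x⁴ − 5x³ − 16x² + 22x − 10.
Step 5: lead(−15x⁴ − 5x³ − 16x² + 22x − 10) ÷ lead(D) = −15x⁴ ÷ 3x² = −5x². Subtract (−5x²)·D = −15x⁴ − 20x³ − 30x². Remainder: 15x³ + 14x² + 22x − 10.
Step 6: lead(15x³ + 14x² + 22x − 10) ÷ lead(D) = 15x³ ÷ 3x² = 5x. Subtract (5x)·D = 15x³ + 20x² + 30x. Remainder: −6x² − 8x − 10.
Step 7: lead(−6x² − 8x − 10) ÷ lead(D) = −6x² ÷ 3x² = −2. Subtract (−2)·D = −6x² − 8x − 12. Remainder: 2.

Q(x) = −x⁶ − 6x⁵ + x⁴ + 2x³ − 5x² + 5x − 2; R(x) = 2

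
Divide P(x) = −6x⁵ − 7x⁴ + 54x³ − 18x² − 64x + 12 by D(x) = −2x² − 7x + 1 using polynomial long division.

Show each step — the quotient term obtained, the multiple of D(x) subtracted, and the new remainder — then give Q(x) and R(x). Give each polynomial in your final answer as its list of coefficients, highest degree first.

Q = [3, -7, -1, 9]; R = [3]

Step 1: lead(−6x⁵ − 7x⁴ + 54x³ − 18x² − 64x + 12) ÷ lead(D) = −6x⁵ ÷ −2x² = 3x³. Subtract (3x³)·D = −6x⁵ − 21x⁴ + 3x³. Remainder: 14x⁴ + 51x³ − 18x² − 64x + 12.
Step 2: lead(14x⁴ + 51x³ − 18x² − 64x + 12) ÷ lead(D) = 14x⁴ ÷ −2x² = −7x². Subtract (−7x²)·D = 14x⁴ + 49x³ − 7x². Remainder: 2x³ − 11x² − 64x + 12.
Step 3: lead(2x³ − 11x² − 64x + 12) ÷ lead(D) = 2x³ ÷ −2x² = −x. Subtract (−x)·D = 2x³ + 7x² − x. Remainder: −18x² − 63x + 12.
Step 4: lead(−18x² − 63x + 12) ÷ lead(D) = −18x² ÷ −2x² = 9. Subtract (9)·D = −18x² − 63x + 9. Remainder: 3.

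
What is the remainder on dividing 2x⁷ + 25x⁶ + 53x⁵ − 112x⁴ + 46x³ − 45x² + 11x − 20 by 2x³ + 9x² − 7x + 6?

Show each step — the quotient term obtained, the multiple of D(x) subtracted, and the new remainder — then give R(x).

Step 1: lead(2x⁷ + 25x⁶ + 53x⁵ − 112x⁴ + 46x³ − 45x² + 11x − 20) ÷ lead(D) = 2x⁷ ÷ 2x³ = x⁴. Subtract (x⁴)·D = 2x⁷ + 9x⁶ − 7x⁵ + 6x⁴. Remainder: 16x⁶ + 60x⁵ − 118x⁴ + 46x³ − 45x² + 11x − 20.
Step 2: lead(16x⁶ + 60x⁵ − 118x⁴ + 46x³ − 45x² + 11x − 20) ÷ lead(D) = 16x⁶ ÷ 2x³ = 8x³. Subtract (8x³)·D = 16x⁶ + 72x⁵ − 56x⁴ + 48x³. Remainder: −12x⁵ − 62x⁴ − 2x³ − 45x² + 11x − 20.
Step 3: lead(−12x⁵ − 62x⁴ − 2x³ − 45x² + 11x − 20) ÷ lead(D) = −12x⁵ ÷ 2x³ = −6x². Subtract (−6x²)·D = −12x⁵ − 54x⁴ + 42x³ − 36x². Remainder: −8x⁴ − 44x³ − 9x² + 11x − 20.
Step 4: lead(−8x⁴ − 44x³ − 9x² + 11x − 20) ÷ lead(D) = −8x⁴ ÷ 2x³ = −4x. Subtract (−4x)·D = −8x⁴ − 36x³ + 28x² − 24x. Remainder: −8x³ − 37x² + 35x − 20.
Step 5: lead(−8x³ − 37x² + 35x − 20) ÷ lead(D) = −8x³ ÷ 2x³ = −4. Subtract (−4)·D = −8x³ − 36x² + 28x − 24. Remainder: −x² + 7x + 4.

R(x) = −x² + 7x + 4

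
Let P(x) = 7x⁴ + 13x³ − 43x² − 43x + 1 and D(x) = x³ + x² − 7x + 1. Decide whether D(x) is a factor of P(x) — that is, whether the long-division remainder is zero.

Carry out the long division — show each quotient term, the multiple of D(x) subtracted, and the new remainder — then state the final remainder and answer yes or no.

Step 1: lead(7x⁴ + 13x³ − 43x² − 43x + 1) ÷ lead(D) = 7x⁴ ÷ x³ = 7x. Subtract (7x)·D = 7x⁴ + 7x³ − 49x² + 7x. Remainder: 6x³ + 6x² − 50x + 1.
Step 2: lead(6x³ + 6x² − 50x + 1) ÷ lead(D) = 6x³ ÷ x³ = 6. Subtract (6)·D = 6x³ + 6x² − 42x + 6. Remainder: −8x − 5.

R(x) = −8x − 5, so D(x) is not a factor of P(x). no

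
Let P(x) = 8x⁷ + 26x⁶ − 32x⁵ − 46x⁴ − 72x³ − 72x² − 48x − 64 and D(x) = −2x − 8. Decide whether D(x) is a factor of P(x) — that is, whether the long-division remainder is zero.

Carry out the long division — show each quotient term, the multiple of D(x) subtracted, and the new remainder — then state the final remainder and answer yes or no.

Step 1: lead(8x⁷ + 26x⁶ − 32x⁵ − 46x⁴ − 72x³ − 72x² − 48x − 64) ÷ lead(D) = 8x⁷ ÷ −2x = −4x⁶. Subtract (−4x⁶)·D = 8x⁷ + 32x⁶. Remainder: −6x⁶ − 32x⁵ − 46x⁴ − 72x³ − 72x² − 48x − 64.
Step 2: lead(−6x⁶ − 32x⁵ − 46x⁴ − 72x³ − 72x² − 48x − 64) ÷ lead(D) = −6x⁶ ÷ −2x = 3x⁵. Subtract (3x⁵)·D = −6x⁶ − 24x⁵. Remainder: −8x⁵ − 46x⁴ − 72x³ − 72x² − 48x − 64.
Step 3: lead(−8x⁵ − 46x⁴ − 72x³ − 72x² − 48x − 64) ÷ lead(D) = −8x⁵ ÷ −2x = 4x⁴. Subtract (4x⁴)·D = −8x⁵ − 32x⁴. Remainder: −14x⁴ − 72x³ − 72x² − 48x − 64.
Step 4: lead(−14x⁴ − 72x³ − 72x² − 48x − 64) ÷ lead(D) = −14x⁴ ÷ −2x = 7x³. Subtract (7x³)·D = −14x⁴ − 56x³. Remainder: −16x³ − 72x² − 48x − 64.
Step 5: lead(−16x³ − 72x² − 48x − 64) ÷ lead(D) = −16x³ ÷ −2x = 8x². Subtract (8x²)·D = −16x³ − 64x². Remainder: −8x² − 48x − 64.
Step 6: lead(−8x² − 48x − 64) ÷ lead(D) = −8x² ÷ −2x = 4x. Subtract (4x)·D = −8x² − 32x. Remainder: −16x − 64.
Step 7: lead(−16x − 64) ÷ lead(D) = −16x ÷ −2x = 8. Subtract (8)·D = −16x − 64. Remainder: 0.

R(x) = 0, so D(x) is a factor of P(x). yes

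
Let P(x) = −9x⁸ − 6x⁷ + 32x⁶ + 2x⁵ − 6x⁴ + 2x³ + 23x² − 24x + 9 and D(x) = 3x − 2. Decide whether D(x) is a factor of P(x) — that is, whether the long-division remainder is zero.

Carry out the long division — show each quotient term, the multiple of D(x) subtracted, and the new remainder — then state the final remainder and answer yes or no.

Step 1: lead(−9x⁸ − 6x⁷ + 32x⁶ + 2x⁵ − 6x⁴ + 2x³ + 23x² − 24x + 9) ÷ lead(D) = −9x⁸ ÷ 3x = −3x⁷. Subtract (−3x⁷)·D = −9x⁸ + 6x⁷. Remainder: −12x⁷ + 32x⁶ + 2x⁵ − 6x⁴ + 2x³ + 23x² − 24x + 9.
Step 2: lead(−12x⁷ + 32x⁶ + 2x⁵ − 6x⁴ + 2x³ + 23x² − 24x + 9) ÷ lead(D) = −12x⁷ ÷ 3x = −4x⁶. Subtract (−4x⁶)·D = −12x⁷ + 8x⁶. Remainder: 24x⁶ + 2x⁵ − 6x⁴ + 2x³ + 23x² − 24x + 9.
Step 3: lead(24x⁶ + 2x⁵ − 6x⁴ + 2x³ + 23x² − 24x + 9) ÷ lead(D) = 24x⁶ ÷ 3x = 8x⁵. Subtract (8x⁵)·D = 24x⁶ − 16x⁵. Remainder: 18x⁵ − 6x⁴ + 2x³ + 23x² − 24x + 9.
Step 4: lead(18x⁵ − 6x⁴ + 2x³ + 23x² − 24x + 9) ÷ lead(D) = 18x⁵ ÷ 3x = 6x⁴. Subtract (6x⁴)·D = 18x⁵ − 12x⁴. Remainder: 6x⁴ + 2x³ + 23x² − 24x + 9.
Step 5: lead(6x⁴ + 2x³ + 23x² − 24x + 9) ÷ lead(D) = 6x⁴ ÷ 3x = 2x³. Subtract (2x³)·D = 6x⁴ − 4x³. Remainder: 6x³ + 23x² − 24x + 9.
Step 6: lead(6x³ + 23x² − 24x + 9) ÷ lead(D) = 6x³ ÷ 3x = 2x². Subtract (2x²)·D = 6x³ − 4x². Remainder: 27x² − 24x + 9.
Step 7: lead(27x² − 24x + 9) ÷ lead(D) = 27x² ÷ 3x = 9x. Subtract (9x)·D = 27x² − 18x. Remainder: −6x + 9.
Step 8: lead(−6x + 9) ÷ lead(D) = −6x ÷ 3x = −2. Subtract (−2)·D = −6x + 4. Remainder: 5.

R(x) = 5, so D(x) is not a factor of P(x). no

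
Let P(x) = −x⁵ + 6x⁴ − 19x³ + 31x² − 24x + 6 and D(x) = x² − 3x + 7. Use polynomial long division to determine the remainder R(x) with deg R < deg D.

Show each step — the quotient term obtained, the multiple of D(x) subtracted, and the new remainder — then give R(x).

R(x) = −1

Step 1: lead(−x⁵ + 6x⁴ − 19x³ + 31x² − 24x + 6) ÷ lead(D) = −x⁵ ÷ x² = −x³. Subtract (−x³)·D = −x⁵ + 3x⁴ − 7x³. Remainder: 3x⁴ − 12x³ + 31x² − 24x + 6.
Step 2: lead(3x⁴ − 12x³ + 31x² − 24x + 6) ÷ lead(D) = 3x⁴ ÷ x² = 3x². Subtract (3x²)·D = 3x⁴ − 9x³ + 21x². Remainder: −3x³ + 10x² − 24x + 6.
Step 3: lead(−3x³ + 10x² − 24x + 6) ÷ lead(D) = −3x³ ÷ x² = −3x. Subtract (−3x)·D = −3x³ + 9x² − 21x. Remainder: x² − 3x + 6.
Step 4: lead(x² − 3x + 6) ÷ lead(D) = x² ÷ x² = 1. Subtract (1)·D = x² − 3x + 7. Remainder: −1.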